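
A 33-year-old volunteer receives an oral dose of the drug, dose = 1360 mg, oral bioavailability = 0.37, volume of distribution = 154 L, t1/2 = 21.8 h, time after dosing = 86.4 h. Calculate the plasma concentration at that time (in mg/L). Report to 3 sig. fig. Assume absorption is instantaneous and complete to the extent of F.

Amount reaching circulation = F × Dose = 0.37 × 1360 = 503.2 mg
C₀ = F·Dose / Vd = 503.2 / 154 = 3.268 mg/L
k = ln2 / t½ = 0.693147 / 21.8 = 0.03180 h⁻¹
C = C₀ · e^(−k·t) = 3.268 × e^(−0.03180 × 86.4)
  = 3.268 × 0.06409 = 0.2094 mg/L

0.209 mg/L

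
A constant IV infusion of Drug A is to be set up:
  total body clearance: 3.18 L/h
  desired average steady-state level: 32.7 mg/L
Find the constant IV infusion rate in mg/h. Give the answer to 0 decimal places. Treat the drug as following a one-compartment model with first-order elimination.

At steady state, infusion rate R₀ = Css × CL = 32.7 × 3.180 = 104.0 mg/h

104 mg/h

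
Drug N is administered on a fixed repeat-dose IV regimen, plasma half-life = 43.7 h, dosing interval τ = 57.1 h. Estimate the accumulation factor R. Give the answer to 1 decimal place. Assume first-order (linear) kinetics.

1.7

k = ln2 / t½ = 0.693147 / 43.7 = 0.01586 h⁻¹
e^(−kτ) = e^(−0.01586 × 57.1) = 0.4043
Accumulation ratio R = 1 / (1 − e^(−kτ)) = 1 / (1 − 0.4043) = 1.679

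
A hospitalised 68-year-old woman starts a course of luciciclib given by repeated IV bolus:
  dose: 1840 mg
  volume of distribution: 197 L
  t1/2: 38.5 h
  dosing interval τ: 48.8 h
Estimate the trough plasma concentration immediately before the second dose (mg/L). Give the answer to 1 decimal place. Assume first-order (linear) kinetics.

C₀ per dose = Dose / Vd = 1840 / 197 = 9.340 mg/L
k = ln2 / t½ = 0.693147 / 38.5 = 0.01800 h⁻¹
Fraction remaining after one interval: r = e^(−kτ) = e^(−0.01800 × 48.8) = 0.4154
Before dose 2, 1 dose has been given (aged 1τ).
C_trough = C₀ × r = 9.340 × 0.4154 = 3.880 mg/L

3.9 mg/L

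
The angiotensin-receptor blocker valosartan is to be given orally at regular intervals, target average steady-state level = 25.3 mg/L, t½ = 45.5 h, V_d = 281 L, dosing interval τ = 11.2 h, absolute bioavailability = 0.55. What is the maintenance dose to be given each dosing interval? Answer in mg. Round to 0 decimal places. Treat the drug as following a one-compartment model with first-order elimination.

2205 mg

k = ln2 / t½ = 0.693147 / 45.5 = 0.01523 h⁻¹
CL = k × Vd = 0.01523 × 281 = 4.280 L/h
At steady state, F × (Dose/τ) = Css × CL.
Dose = Css × CL × τ / F = 25.3 × 4.280 × 11.2 / 0.55 = 2205 mg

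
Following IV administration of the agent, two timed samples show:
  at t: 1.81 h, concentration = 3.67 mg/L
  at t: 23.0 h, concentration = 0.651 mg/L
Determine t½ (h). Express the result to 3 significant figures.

8.49 h

k = ln(C₁/C₂) / (t₂ − t₁) = ln(3.67/0.651) / (23.0 − 1.81)
  = 1.729 / 21.19 = 0.08160 h⁻¹
t½ = ln2 / k = 0.693147 / 0.08160 = 8.494 h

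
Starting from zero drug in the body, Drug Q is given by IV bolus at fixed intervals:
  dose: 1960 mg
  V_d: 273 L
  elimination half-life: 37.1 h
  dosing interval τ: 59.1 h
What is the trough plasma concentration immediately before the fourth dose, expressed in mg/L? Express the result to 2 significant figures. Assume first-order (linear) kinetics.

3.4 mg/L

C₀ per dose = Dose / Vd = 1960 / 273 = 7.179 mg/L
k = ln2 / t½ = 0.693147 / 37.1 = 0.01868 h⁻¹
Fraction remaining after one interval: r = e^(−kτ) = e^(−0.01868 × 59.1) = 0.3315
Before dose 4, 3 doses have been given (aged 1τ, 2τ, 3τ).
C_trough = C₀ × (r + r² + … + r^3) = C₀ × r(1−r^3)/(1−r)
        = 7.179 × 0.3315 × (1 − 0.03643) / (1 − 0.3315) = 3.430 mg/L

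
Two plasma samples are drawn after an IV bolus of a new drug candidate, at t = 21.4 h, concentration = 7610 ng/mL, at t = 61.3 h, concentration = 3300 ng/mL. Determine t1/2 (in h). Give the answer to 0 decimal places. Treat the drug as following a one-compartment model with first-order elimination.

k = ln(C₁/C₂) / (t₂ − t₁) = ln(7610/3300) / (61.3 − 21.4)
  = 0.8355 / 39.90 = 0.02094 h⁻¹
t½ = ln2 / k = 0.693147 / 0.02094 = 33.10 h

33 h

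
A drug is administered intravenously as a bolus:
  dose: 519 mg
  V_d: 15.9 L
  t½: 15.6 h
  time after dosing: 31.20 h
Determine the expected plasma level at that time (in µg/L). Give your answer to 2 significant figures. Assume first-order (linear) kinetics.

8200 µg/L

C₀ = Dose / Vd = 519.0 / 15.9 = 32.64 mg/L
k = ln2 / t½ = 0.693147 / 15.6 = 0.04443 h⁻¹
t / t½ = 31.20 / 15.6 = 2 half-lives
C = C₀ × (1/2)^2 = 32.64 × 0.2500 = 8.160 mg/L
Convert: 8.160 mg/L × 1000 = 8160 µg/L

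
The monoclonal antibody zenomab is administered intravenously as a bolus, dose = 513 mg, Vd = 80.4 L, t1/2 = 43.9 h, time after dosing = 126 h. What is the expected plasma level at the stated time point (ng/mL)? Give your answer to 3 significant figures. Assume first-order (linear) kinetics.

C₀ = Dose / Vd = 513.0 / 80.4 = 6.381 mg/L
k = ln2 / t½ = 0.693147 / 43.9 = 0.01579 h⁻¹
C = C₀ · e^(−k·t) = 6.381 × e^(−0.01579 × 126)
  = 6.381 × 0.1368 = 0.8729 mg/L
Convert: 0.8729 mg/L × 1000 = 872.9 ng/mL

873 ng/mL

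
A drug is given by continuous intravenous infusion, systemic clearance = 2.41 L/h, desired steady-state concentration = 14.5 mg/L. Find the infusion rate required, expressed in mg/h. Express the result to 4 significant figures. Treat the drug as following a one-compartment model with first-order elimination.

At steady state, infusion rate R₀ = Css × CL = 14.5 × 2.410 = 34.95 mg/h

34.95 mg/h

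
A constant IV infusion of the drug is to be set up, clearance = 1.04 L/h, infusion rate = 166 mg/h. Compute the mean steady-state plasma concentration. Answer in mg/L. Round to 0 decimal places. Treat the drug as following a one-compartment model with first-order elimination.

160 mg/L

At steady state Css = R₀ / CL = 166 / 1.040 = 159.6 mg/L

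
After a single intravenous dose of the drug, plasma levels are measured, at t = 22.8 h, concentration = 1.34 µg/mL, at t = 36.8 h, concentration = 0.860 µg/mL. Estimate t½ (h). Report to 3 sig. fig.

k = ln(C₁/C₂) / (t₂ − t₁) = ln(1.34/0.860) / (36.8 − 22.8)
  = 0.4435 / 14.00 = 0.03168 h⁻¹
t½ = ln2 / k = 0.693147 / 0.03168 = 21.88 h

21.9 h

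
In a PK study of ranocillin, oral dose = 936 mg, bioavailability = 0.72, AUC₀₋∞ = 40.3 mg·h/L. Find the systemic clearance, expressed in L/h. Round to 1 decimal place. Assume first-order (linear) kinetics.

CL = F·Dose / AUC = 0.72 × 936 / 40.3 = 16.72 L/h

16.7 L/h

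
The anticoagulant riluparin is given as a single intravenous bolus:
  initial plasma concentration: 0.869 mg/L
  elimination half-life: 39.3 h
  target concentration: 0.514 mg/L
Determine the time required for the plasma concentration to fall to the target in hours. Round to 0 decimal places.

k = ln2 / t½ = 0.693147 / 39.3 = 0.01764 h⁻¹
t = ln(C₀ / C) / k = ln(0.8690 / 0.514) / 0.01764
  = ln(1.691) / 0.01764 = 0.5253 / 0.01764 = 29.78 h

30 h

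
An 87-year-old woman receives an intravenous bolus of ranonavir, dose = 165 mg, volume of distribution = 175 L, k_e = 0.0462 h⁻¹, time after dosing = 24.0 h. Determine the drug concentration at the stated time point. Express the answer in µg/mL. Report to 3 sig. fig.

C₀ = Dose / Vd = 165.0 / 175 = 0.9429 mg/L
C = C₀ · e^(−k·t) = 0.9429 × e^(−0.04620 × 24.0)
  = 0.9429 × 0.3300 = 0.3112 mg/L
(0.3112 mg/L = 0.3112 µg/mL)

0.311 µg/mL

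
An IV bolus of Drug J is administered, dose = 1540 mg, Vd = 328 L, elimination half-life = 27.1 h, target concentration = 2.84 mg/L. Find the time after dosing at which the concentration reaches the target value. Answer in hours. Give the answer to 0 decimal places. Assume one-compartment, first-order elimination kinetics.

20 h

C₀ = Dose / Vd = 1540 / 328 = 4.695 mg/L
k = ln2 / t½ = 0.693147 / 27.1 = 0.02558 h⁻¹
t = ln(C₀ / C) / k = ln(4.695 / 2.84) / 0.02558
  = ln(1.653) / 0.02558 = 0.5026 / 0.02558 = 19.65 h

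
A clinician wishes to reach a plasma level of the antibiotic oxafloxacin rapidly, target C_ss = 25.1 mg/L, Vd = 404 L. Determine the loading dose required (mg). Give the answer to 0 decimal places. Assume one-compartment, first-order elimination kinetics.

10140 mg

LD = Css × Vd = 25.1 × 404 = 10140 mg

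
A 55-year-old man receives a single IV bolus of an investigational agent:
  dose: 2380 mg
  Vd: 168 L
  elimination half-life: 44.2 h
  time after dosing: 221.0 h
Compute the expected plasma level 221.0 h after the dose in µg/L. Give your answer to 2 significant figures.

C₀ = Dose / Vd = 2380 / 168 = 14.17 mg/L
k = ln2 / t½ = 0.693147 / 44.2 = 0.01568 h⁻¹
t / t½ = 221.0 / 44.2 = 5 half-lives
C = C₀ × (1/2)^5 = 14.17 × 0.03125 = 0.4428 mg/L
Convert: 0.4428 mg/L × 1000 = 442.8 µg/L

440 µg/L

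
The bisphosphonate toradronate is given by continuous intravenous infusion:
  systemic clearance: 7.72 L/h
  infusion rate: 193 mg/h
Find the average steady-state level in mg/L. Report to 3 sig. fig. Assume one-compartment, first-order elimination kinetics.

25.0 mg/L

At steady state Css = R₀ / CL = 193 / 7.720 = 25.00 mg/L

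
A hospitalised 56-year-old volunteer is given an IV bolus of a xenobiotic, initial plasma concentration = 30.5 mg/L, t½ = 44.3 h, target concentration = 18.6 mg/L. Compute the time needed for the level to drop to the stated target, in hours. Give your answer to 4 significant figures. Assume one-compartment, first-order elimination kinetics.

k = ln2 / t½ = 0.693147 / 44.3 = 0.01565 h⁻¹
t = ln(C₀ / C) / k = ln(30.50 / 18.6) / 0.01565
  = ln(1.640) / 0.01565 = 0.4947 / 0.01565 = 31.61 h

31.61 h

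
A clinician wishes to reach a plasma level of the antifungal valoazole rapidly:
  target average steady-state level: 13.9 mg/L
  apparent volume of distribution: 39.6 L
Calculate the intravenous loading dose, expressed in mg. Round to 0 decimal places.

LD = Css × Vd = 13.9 × 39.6 = 550.4 mg

550 mg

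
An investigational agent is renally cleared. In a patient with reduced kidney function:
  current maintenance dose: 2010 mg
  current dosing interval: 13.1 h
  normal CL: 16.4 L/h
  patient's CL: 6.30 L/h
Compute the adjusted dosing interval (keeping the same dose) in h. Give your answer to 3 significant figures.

34.1 h

To keep the same average steady-state level, dosing rate must scale with clearance.
CL ratio = 6.30 / 16.4 = 0.3841
New interval (same dose) = 13.1 / 0.3841 = 34.11 h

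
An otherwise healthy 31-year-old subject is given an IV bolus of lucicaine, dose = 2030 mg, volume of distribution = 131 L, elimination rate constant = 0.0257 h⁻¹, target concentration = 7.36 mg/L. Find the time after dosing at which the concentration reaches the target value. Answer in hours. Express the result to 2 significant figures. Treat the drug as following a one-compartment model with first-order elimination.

29 h

C₀ = Dose / Vd = 2030 / 131 = 15.50 mg/L
t = ln(C₀ / C) / k = ln(15.50 / 7.36) / 0.02570
  = ln(2.106) / 0.02570 = 0.7448 / 0.02570 = 28.98 h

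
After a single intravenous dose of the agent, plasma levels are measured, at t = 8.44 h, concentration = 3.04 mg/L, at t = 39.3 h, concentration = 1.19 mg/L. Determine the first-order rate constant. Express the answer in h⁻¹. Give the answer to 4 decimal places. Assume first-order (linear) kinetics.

k = ln(C₁/C₂) / (t₂ − t₁) = ln(3.04/1.19) / (39.3 − 8.44)
  = 0.9379 / 30.86 = 0.03039 h⁻¹

0.0304 h⁻¹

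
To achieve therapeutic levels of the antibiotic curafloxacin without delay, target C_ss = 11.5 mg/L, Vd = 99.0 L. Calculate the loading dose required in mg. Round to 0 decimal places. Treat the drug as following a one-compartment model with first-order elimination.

LD = Css × Vd = 11.5 × 99.0 = 1139 mg

1139 mg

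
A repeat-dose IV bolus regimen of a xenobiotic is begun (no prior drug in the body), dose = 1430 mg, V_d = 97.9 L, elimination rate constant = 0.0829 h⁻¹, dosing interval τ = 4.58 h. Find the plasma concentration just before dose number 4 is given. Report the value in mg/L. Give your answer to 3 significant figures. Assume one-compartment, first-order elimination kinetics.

21.5 mg/L

C₀ per dose = Dose / Vd = 1430 / 97.9 = 14.61 mg/L
Fraction remaining after one interval: r = e^(−kτ) = e^(−0.08290 × 4.58) = 0.6841
Before dose 4, 3 doses have been given (aged 1τ, 2τ, 3τ).
C_trough = C₀ × (r + r² + … + r^3) = C₀ × r(1−r^3)/(1−r)
        = 14.61 × 0.6841 × (1 − 0.3202) / (1 − 0.6841) = 21.51 mg/L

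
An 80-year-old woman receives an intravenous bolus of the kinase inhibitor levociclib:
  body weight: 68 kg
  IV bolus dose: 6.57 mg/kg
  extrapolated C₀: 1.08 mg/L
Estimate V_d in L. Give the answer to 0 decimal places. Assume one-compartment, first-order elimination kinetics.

Dose = 6.57 × 68 = 446.8 mg
Vd = Dose / C₀ = 446.8 / 1.08 = 413.7 L

414 L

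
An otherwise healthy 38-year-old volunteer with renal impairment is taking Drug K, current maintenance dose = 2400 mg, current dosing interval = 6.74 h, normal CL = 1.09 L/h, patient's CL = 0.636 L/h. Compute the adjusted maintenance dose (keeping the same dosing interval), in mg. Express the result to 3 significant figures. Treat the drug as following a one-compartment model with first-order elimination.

To keep the same average steady-state level, dosing rate must scale with clearance.
CL ratio = 0.636 / 1.09 = 0.5835
New dose (same interval) = 2400 × 0.5835 = 1400 mg

1400 mg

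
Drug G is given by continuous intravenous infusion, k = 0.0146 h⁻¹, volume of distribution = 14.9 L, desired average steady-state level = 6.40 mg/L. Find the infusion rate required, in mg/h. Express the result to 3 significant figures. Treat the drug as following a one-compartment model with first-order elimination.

CL = k × Vd = 0.01460 × 14.9 = 0.2175 L/h
At steady state, infusion rate R₀ = Css × CL = 6.40 × 0.2175 = 1.392 mg/h

1.39 mg/h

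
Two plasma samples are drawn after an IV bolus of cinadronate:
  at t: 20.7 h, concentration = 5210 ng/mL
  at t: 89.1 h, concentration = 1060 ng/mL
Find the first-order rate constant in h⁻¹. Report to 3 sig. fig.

0.0233 h⁻¹

k = ln(C₁/C₂) / (t₂ − t₁) = ln(5210/1060) / (89.1 − 20.7)
  = 1.592 / 68.40 = 0.02327 h⁻¹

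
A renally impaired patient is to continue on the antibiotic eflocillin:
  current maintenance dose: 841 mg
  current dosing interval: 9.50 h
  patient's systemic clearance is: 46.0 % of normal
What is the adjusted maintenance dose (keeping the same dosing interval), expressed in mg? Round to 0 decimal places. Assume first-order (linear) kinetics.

387 mg

To keep the same average steady-state level, dosing rate must scale with clearance.
CL ratio = 46.0 / 100 = 0.4600
New dose (same interval) = 841 × 0.4600 = 386.9 mg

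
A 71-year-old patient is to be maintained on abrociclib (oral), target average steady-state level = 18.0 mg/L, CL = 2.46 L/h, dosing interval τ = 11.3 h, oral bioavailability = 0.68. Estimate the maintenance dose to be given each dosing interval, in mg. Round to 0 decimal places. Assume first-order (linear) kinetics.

736 mg

At steady state, F × (Dose/τ) = Css × CL.
Dose = Css × CL × τ / F = 18.0 × 2.460 × 11.3 / 0.68 = 735.8 mg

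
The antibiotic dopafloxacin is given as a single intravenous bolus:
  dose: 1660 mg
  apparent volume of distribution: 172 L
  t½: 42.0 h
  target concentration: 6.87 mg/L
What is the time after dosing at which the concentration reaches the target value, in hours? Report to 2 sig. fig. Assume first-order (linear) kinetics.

C₀ = Dose / Vd = 1660 / 172 = 9.651 mg/L
k = ln2 / t½ = 0.693147 / 42.0 = 0.01650 h⁻¹
t = ln(C₀ / C) / k = ln(9.651 / 6.87) / 0.01650
  = ln(1.405) / 0.01650 = 0.3400 / 0.01650 = 20.61 h

21 h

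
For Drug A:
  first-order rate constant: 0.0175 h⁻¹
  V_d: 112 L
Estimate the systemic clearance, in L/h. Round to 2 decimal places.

1.96 L/h

CL = k × Vd = 0.0175 × 112 = 1.960 L/h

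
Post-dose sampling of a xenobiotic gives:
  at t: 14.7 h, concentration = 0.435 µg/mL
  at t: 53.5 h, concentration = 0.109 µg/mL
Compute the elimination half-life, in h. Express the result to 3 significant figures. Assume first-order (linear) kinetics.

19.4 h

k = ln(C₁/C₂) / (t₂ − t₁) = ln(0.435/0.109) / (53.5 − 14.7)
  = 1.384 / 38.80 = 0.03567 h⁻¹
t½ = ln2 / k = 0.693147 / 0.03567 = 19.43 h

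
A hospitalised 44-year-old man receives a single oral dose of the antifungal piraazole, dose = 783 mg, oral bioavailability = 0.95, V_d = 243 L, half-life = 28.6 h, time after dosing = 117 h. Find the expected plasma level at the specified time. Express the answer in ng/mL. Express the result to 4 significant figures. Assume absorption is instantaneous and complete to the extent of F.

Amount reaching circulation = F × Dose = 0.95 × 783.0 = 743.9 mg
C₀ = F·Dose / Vd = 743.9 / 243 = 3.061 mg/L
k = ln2 / t½ = 0.693147 / 28.6 = 0.02424 h⁻¹
C = C₀ · e^(−k·t) = 3.061 × e^(−0.02424 × 117)
  = 3.061 × 0.05866 = 0.1796 mg/L
Convert: 0.1796 mg/L × 1000 = 179.6 ng/mL

179.6 ng/mL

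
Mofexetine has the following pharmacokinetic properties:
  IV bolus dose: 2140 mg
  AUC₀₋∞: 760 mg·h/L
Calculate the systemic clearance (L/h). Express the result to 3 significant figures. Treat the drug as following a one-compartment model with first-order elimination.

CL = Dose / AUC = 2140 / 760 = 2.816 L/h

2.82 L/h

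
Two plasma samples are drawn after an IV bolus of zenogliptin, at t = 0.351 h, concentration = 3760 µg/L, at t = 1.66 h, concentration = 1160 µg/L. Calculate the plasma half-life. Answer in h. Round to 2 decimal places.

k = ln(C₁/C₂) / (t₂ − t₁) = ln(3760/1160) / (1.66 − 0.351)
  = 1.176 / 1.309 = 0.8984 h⁻¹
t½ = ln2 / k = 0.693147 / 0.8984 = 0.7715 h

0.77 h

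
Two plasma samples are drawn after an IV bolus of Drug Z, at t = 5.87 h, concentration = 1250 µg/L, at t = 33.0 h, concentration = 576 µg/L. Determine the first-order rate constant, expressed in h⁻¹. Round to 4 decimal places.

k = ln(C₁/C₂) / (t₂ − t₁) = ln(1250/576) / (33.0 − 5.87)
  = 0.7748 / 27.13 = 0.02856 h⁻¹

0.0286 h⁻¹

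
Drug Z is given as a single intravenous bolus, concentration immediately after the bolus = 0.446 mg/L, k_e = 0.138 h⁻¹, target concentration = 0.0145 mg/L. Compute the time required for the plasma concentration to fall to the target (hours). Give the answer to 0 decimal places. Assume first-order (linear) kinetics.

t = ln(C₀ / C) / k = ln(0.4460 / 0.0145) / 0.1380
  = ln(30.76) / 0.1380 = 3.426 / 0.1380 = 24.83 h

25 h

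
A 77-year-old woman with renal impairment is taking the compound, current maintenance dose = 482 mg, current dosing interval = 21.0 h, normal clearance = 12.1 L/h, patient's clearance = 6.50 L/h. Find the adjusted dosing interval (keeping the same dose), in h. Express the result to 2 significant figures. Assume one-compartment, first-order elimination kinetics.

To keep the same average steady-state level, dosing rate must scale with clearance.
CL ratio = 6.50 / 12.1 = 0.5372
New interval (same dose) = 21.0 / 0.5372 = 39.09 h

39 h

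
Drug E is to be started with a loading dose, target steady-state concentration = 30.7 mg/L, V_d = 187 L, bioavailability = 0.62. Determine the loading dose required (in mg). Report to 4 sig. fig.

9260 mg

LD = Css × Vd / F = 30.7 × 187 / 0.62 = 9260 mg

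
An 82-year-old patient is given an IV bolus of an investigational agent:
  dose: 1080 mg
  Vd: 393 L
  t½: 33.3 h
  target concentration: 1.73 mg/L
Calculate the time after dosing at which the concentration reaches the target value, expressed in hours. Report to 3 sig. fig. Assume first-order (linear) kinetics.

22.2 h

C₀ = Dose / Vd = 1080 / 393 = 2.748 mg/L
k = ln2 / t½ = 0.693147 / 33.3 = 0.02082 h⁻¹
t = ln(C₀ / C) / k = ln(2.748 / 1.73) / 0.02082
  = ln(1.588) / 0.02082 = 0.4625 / 0.02082 = 22.21 h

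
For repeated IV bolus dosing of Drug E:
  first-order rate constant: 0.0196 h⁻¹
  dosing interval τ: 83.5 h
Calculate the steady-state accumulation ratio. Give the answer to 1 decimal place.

1.2

e^(−kτ) = e^(−0.01960 × 83.5) = 0.1946
Accumulation ratio R = 1 / (1 − e^(−kτ)) = 1 / (1 − 0.1946) = 1.242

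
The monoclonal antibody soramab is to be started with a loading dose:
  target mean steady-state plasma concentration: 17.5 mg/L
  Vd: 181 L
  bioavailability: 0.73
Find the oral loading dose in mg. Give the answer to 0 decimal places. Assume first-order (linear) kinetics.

LD = Css × Vd / F = 17.5 × 181 / 0.73 = 4339 mg

4339 mg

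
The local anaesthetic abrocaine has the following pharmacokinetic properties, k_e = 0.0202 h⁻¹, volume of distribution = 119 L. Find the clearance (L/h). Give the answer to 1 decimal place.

CL = k × Vd = 0.0202 × 119 = 2.404 L/h

2.4 L/h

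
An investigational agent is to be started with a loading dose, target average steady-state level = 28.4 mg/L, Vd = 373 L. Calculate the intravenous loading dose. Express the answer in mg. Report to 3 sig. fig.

10600 mg

LD = Css × Vd = 28.4 × 373 = 10590 mg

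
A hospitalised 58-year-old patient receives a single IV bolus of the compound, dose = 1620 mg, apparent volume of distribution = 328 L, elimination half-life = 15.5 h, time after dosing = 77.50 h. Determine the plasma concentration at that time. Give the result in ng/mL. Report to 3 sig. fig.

C₀ = Dose / Vd = 1620 / 328 = 4.939 mg/L
k = ln2 / t½ = 0.693147 / 15.5 = 0.04472 h⁻¹
t / t½ = 77.50 / 15.5 = 5 half-lives
C = C₀ × (1/2)^5 = 4.939 × 0.03125 = 0.1543 mg/L
Convert: 0.1543 mg/L × 1000 = 154.3 ng/mL

154 ng/mL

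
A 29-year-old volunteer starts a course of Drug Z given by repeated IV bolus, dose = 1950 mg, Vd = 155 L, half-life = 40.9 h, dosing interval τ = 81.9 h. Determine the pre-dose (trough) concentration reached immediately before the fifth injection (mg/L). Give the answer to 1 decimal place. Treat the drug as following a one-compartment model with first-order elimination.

C₀ per dose = Dose / Vd = 1950 / 155 = 12.58 mg/L
k = ln2 / t½ = 0.693147 / 40.9 = 0.01695 h⁻¹
Fraction remaining after one interval: r = e^(−kτ) = e^(−0.01695 × 81.9) = 0.2495
Before dose 5, 4 doses have been given (aged 1τ, 2τ, 3τ, 4τ).
C_trough = C₀ × (r + r² + … + r^4) = C₀ × r(1−r^4)/(1−r)
        = 12.58 × 0.2495 × (1 − 0.003875) / (1 − 0.2495) = 4.166 mg/L

4.2 mg/L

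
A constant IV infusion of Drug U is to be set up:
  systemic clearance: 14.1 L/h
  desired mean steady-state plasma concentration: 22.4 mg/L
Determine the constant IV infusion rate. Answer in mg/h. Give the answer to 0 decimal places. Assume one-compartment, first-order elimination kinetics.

316 mg/h

At steady state, infusion rate R₀ = Css × CL = 22.4 × 14.10 = 315.8 mg/h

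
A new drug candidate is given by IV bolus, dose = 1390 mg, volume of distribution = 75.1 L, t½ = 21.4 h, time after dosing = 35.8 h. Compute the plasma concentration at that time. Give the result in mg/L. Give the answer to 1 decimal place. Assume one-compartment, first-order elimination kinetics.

C₀ = Dose / Vd = 1390 / 75.1 = 18.51 mg/L
k = ln2 / t½ = 0.693147 / 21.4 = 0.03239 h⁻¹
C = C₀ · e^(−k·t) = 18.51 × e^(−0.03239 × 35.8)
  = 18.51 × 0.3136 = 5.805 mg/L

5.8 mg/L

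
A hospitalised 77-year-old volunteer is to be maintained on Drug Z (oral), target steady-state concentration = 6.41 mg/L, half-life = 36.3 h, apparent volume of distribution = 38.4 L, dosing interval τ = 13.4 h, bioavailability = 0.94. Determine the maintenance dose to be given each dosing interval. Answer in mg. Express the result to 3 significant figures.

k = ln2 / t½ = 0.693147 / 36.3 = 0.01909 h⁻¹
CL = k × Vd = 0.01909 × 38.4 = 0.7331 L/h
At steady state, F × (Dose/τ) = Css × CL.
Dose = Css × CL × τ / F = 6.41 × 0.7331 × 13.4 / 0.94 = 66.99 mg

67.0 mg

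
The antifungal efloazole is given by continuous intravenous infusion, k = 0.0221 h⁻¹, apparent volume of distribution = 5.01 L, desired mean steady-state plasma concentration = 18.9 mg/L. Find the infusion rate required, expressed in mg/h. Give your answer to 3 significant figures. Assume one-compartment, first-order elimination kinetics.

2.09 mg/h

CL = k × Vd = 0.02210 × 5.01 = 0.1107 L/h
At steady state, infusion rate R₀ = Css × CL = 18.9 × 0.1107 = 2.092 mg/h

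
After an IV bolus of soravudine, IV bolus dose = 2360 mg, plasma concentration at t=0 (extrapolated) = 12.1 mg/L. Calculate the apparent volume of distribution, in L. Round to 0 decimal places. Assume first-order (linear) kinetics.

195 L

Vd = Dose / C₀ = 2360 / 12.1 = 195.0 L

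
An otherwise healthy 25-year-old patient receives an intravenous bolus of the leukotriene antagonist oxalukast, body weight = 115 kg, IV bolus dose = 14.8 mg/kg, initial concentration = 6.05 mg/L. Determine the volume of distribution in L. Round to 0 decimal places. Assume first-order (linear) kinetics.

Dose = 14.8 × 115 = 1702 mg
Vd = Dose / C₀ = 1702 / 6.05 = 281.3 L

281 L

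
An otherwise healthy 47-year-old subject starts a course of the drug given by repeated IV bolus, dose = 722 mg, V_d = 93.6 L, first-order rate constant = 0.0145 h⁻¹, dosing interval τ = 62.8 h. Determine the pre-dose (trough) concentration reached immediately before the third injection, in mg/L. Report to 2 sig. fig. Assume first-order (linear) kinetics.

C₀ per dose = Dose / Vd = 722 / 93.6 = 7.714 mg/L
Fraction remaining after one interval: r = e^(−kτ) = e^(−0.01450 × 62.8) = 0.4023
Before dose 3, 2 doses have been given (aged 1τ, 2τ).
C_trough = C₀ × (r + r²) = 7.714 × (0.4023 + 0.1618) = 4.351 mg/L

4.4 mg/L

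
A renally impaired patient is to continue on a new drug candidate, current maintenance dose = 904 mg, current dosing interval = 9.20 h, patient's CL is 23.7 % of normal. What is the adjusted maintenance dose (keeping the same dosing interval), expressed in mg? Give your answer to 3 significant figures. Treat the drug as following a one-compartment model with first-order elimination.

214 mg

To keep the same average steady-state level, dosing rate must scale with clearance.
CL ratio = 23.7 / 100 = 0.2370
New dose (same interval) = 904 × 0.2370 = 214.2 mg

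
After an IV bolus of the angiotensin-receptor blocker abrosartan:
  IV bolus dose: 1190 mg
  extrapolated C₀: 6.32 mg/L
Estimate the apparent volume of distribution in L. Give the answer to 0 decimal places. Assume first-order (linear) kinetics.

188 L

Vd = Dose / C₀ = 1190 / 6.32 = 188.3 L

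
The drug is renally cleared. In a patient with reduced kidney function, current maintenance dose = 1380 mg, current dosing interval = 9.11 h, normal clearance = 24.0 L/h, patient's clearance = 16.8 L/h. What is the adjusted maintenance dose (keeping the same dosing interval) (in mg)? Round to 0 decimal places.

To keep the same average steady-state level, dosing rate must scale with clearance.
CL ratio = 16.8 / 24.0 = 0.7000
New dose (same interval) = 1380 × 0.7000 = 966.0 mg

966 mg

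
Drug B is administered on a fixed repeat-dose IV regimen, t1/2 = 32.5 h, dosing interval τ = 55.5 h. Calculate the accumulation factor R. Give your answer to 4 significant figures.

k = ln2 / t½ = 0.693147 / 32.5 = 0.02133 h⁻¹
e^(−kτ) = e^(−0.02133 × 55.5) = 0.3061
Accumulation ratio R = 1 / (1 − e^(−kτ)) = 1 / (1 − 0.3061) = 1.441

1.441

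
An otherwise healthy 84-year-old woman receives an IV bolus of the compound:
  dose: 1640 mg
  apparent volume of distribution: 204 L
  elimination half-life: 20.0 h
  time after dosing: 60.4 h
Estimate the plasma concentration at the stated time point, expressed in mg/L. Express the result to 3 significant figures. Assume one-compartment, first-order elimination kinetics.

0.991 mg/L

C₀ = Dose / Vd = 1640 / 204 = 8.039 mg/L
k = ln2 / t½ = 0.693147 / 20.0 = 0.03466 h⁻¹
C = C₀ · e^(−k·t) = 8.039 × e^(−0.03466 × 60.4)
  = 8.039 × 0.1233 = 0.9912 mg/L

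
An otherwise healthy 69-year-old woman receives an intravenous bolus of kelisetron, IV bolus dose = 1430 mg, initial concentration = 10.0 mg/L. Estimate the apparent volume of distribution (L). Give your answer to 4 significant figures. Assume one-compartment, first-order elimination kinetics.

143.0 L

Vd = Dose / C₀ = 1430 / 10.0 = 143.0 L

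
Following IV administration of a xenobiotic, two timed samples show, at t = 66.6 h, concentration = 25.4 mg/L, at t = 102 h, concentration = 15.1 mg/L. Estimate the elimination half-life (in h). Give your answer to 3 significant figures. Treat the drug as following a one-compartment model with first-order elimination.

k = ln(C₁/C₂) / (t₂ − t₁) = ln(25.4/15.1) / (102 − 66.6)
  = 0.5201 / 35.40 = 0.01469 h⁻¹
t½ = ln2 / k = 0.693147 / 0.01469 = 47.18 h

47.2 h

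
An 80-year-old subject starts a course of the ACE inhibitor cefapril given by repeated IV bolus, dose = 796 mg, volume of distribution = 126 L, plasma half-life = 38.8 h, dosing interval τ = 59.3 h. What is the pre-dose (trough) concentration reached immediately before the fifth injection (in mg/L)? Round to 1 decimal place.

3.3 mg/L

C₀ per dose = Dose / Vd = 796 / 126 = 6.317 mg/L
k = ln2 / t½ = 0.693147 / 38.8 = 0.01786 h⁻¹
Fraction remaining after one interval: r = e^(−kτ) = e^(−0.01786 × 59.3) = 0.3468
Before dose 5, 4 doses have been given (aged 1τ, 2τ, 3τ, 4τ).
C_trough = C₀ × (r + r² + … + r^4) = C₀ × r(1−r^4)/(1−r)
        = 6.317 × 0.3468 × (1 − 0.01446) / (1 − 0.3468) = 3.305 mg/L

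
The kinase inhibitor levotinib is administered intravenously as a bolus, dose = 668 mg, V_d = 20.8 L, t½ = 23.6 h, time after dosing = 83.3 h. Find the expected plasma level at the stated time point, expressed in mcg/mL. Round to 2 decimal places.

2.78 mcg/mL

C₀ = Dose / Vd = 668.0 / 20.8 = 32.12 mg/L
k = ln2 / t½ = 0.693147 / 23.6 = 0.02937 h⁻¹
C = C₀ · e^(−k·t) = 32.12 × e^(−0.02937 × 83.3)
  = 32.12 × 0.08659 = 2.781 mg/L
(2.781 mg/L = 2.781 mcg/mL)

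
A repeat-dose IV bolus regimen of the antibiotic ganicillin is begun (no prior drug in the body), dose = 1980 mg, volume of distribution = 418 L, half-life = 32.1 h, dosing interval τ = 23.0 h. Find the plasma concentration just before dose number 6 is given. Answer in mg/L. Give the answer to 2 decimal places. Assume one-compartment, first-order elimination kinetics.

6.75 mg/L

C₀ per dose = Dose / Vd = 1980 / 418 = 4.737 mg/L
k = ln2 / t½ = 0.693147 / 32.1 = 0.02159 h⁻¹
Fraction remaining after one interval: r = e^(−kτ) = e^(−0.02159 × 23.0) = 0.6086
Before dose 6, 5 doses have been given (aged 1τ, 2τ, 3τ, 4τ, 5τ).
C_trough = C₀ × (r + r² + … + r^5) = C₀ × r(1−r^5)/(1−r)
        = 4.737 × 0.6086 × (1 − 0.08349) / (1 − 0.6086) = 6.751 mg/L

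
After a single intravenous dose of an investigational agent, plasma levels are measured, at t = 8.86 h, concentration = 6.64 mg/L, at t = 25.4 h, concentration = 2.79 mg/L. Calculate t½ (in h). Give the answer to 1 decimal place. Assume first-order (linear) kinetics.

13.2 h

k = ln(C₁/C₂) / (t₂ − t₁) = ln(6.64/2.79) / (25.4 − 8.86)
  = 0.8671 / 16.54 = 0.05242 h⁻¹
t½ = ln2 / k = 0.693147 / 0.05242 = 13.22 h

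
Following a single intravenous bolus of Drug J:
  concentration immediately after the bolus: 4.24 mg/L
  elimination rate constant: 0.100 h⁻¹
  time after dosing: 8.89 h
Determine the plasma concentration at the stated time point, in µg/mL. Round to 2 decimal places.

C = C₀ · e^(−k·t) = 4.240 × e^(−0.1000 × 8.89)
  = 4.240 × 0.4111 = 1.743 mg/L
(1.743 mg/L = 1.743 µg/mL)

1.74 µg/mL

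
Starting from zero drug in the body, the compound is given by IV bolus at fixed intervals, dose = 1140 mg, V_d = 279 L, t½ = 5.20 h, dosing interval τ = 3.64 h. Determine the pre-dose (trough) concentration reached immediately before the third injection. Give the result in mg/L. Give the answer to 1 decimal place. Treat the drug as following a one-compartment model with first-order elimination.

C₀ per dose = Dose / Vd = 1140 / 279 = 4.086 mg/L
k = ln2 / t½ = 0.693147 / 5.20 = 0.1333 h⁻¹
Fraction remaining after one interval: r = e^(−kτ) = e^(−0.1333 × 3.64) = 0.6156
Before dose 3, 2 doses have been given (aged 1τ, 2τ).
C_trough = C₀ × (r + r²) = 4.086 × (0.6156 + 0.3790) = 4.064 mg/L

4.1 mg/L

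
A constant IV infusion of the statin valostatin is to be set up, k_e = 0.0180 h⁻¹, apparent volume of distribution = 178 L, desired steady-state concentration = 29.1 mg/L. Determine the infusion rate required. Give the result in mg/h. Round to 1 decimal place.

93.2 mg/h

CL = k × Vd = 0.01800 × 178 = 3.204 L/h
At steady state, infusion rate R₀ = Css × CL = 29.1 × 3.204 = 93.24 mg/h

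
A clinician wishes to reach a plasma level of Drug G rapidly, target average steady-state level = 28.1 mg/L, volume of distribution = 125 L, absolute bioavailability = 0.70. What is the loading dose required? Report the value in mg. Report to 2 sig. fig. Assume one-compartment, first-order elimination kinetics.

LD = Css × Vd / F = 28.1 × 125 / 0.70 = 5018 mg

5000 mg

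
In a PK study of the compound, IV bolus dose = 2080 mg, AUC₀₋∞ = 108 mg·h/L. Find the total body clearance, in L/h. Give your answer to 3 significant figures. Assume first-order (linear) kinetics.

CL = Dose / AUC = 2080 / 108 = 19.26 L/h

19.3 L/h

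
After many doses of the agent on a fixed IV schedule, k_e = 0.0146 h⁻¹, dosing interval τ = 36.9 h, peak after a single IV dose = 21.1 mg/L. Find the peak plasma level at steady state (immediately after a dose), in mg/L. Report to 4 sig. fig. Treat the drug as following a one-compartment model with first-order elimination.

50.66 mg/L

e^(−kτ) = e^(−0.01460 × 36.9) = 0.5835
Accumulation ratio R = 1 / (1 − e^(−kτ)) = 1 / (1 − 0.5835) = 2.401
Steady-state peak = C₀ × R = 21.1 × 2.401 = 50.66 mg/L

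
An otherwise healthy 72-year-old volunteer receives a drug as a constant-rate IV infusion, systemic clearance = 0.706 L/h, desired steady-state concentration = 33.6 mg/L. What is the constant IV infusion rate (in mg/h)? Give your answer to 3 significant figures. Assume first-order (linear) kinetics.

23.7 mg/h

At steady state, infusion rate R₀ = Css × CL = 33.6 × 0.7060 = 23.72 mg/h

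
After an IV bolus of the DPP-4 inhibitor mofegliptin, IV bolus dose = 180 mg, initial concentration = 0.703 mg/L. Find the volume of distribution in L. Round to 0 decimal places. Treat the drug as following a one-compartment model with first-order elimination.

256 L

Vd = Dose / C₀ = 180.0 / 0.703 = 256.0 L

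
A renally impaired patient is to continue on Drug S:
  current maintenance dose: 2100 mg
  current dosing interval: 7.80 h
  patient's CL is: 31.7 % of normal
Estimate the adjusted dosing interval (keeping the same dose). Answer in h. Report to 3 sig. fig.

24.6 h

To keep the same average steady-state level, dosing rate must scale with clearance.
CL ratio = 31.7 / 100 = 0.3170
New interval (same dose) = 7.80 / 0.3170 = 24.61 h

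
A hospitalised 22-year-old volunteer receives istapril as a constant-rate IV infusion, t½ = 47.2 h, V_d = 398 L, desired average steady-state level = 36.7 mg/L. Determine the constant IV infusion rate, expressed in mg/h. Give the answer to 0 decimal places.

k = ln2 / t½ = 0.693147 / 47.2 = 0.01469 h⁻¹
CL = k × Vd = 0.01469 × 398 = 5.847 L/h
At steady state, infusion rate R₀ = Css × CL = 36.7 × 5.847 = 214.6 mg/h

215 mg/h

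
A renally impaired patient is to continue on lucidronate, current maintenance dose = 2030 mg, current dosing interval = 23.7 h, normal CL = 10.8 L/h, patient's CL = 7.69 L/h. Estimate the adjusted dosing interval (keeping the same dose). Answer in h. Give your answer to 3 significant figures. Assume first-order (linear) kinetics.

33.3 h

To keep the same average steady-state level, dosing rate must scale with clearance.
CL ratio = 7.69 / 10.8 = 0.7120
New interval (same dose) = 23.7 / 0.7120 = 33.29 h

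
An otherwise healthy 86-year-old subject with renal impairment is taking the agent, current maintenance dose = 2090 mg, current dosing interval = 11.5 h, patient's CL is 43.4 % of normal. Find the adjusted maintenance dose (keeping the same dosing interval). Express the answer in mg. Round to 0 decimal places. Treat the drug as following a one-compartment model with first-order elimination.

907 mg

To keep the same average steady-state level, dosing rate must scale with clearance.
CL ratio = 43.4 / 100 = 0.4340
New dose (same interval) = 2090 × 0.4340 = 907.1 mg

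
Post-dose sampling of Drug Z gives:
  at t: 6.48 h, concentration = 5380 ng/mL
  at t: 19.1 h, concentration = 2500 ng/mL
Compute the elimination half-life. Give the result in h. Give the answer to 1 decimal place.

k = ln(C₁/C₂) / (t₂ − t₁) = ln(5380/2500) / (19.1 − 6.48)
  = 0.7664 / 12.62 = 0.06073 h⁻¹
t½ = ln2 / k = 0.693147 / 0.06073 = 11.41 h

11.4 h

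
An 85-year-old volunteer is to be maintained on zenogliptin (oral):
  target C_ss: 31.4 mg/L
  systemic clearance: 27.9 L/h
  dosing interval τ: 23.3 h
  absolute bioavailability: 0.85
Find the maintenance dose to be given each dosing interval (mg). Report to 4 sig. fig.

24010 mg

At steady state, F × (Dose/τ) = Css × CL.
Dose = Css × CL × τ / F = 31.4 × 27.90 × 23.3 / 0.85 = 24010 mg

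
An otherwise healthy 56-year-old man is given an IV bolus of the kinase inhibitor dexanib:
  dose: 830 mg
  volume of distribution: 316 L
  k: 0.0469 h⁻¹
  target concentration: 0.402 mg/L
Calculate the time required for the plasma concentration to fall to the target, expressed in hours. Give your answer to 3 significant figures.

C₀ = Dose / Vd = 830.0 / 316 = 2.627 mg/L
t = ln(C₀ / C) / k = ln(2.627 / 0.402) / 0.04690
  = ln(6.535) / 0.04690 = 1.877 / 0.04690 = 40.02 h

40.0 h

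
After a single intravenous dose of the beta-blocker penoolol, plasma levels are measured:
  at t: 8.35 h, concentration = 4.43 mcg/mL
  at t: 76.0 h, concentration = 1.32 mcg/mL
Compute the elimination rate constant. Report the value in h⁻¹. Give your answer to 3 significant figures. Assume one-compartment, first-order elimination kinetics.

k = ln(C₁/C₂) / (t₂ − t₁) = ln(4.43/1.32) / (76.0 − 8.35)
  = 1.211 / 67.65 = 0.01790 h⁻¹

0.0179 h⁻¹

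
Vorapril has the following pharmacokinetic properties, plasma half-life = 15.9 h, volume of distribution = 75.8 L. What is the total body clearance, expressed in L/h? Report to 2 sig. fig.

3.3 L/h

k = ln2 / t½ = 0.693147 / 15.9 = 0.04359 h⁻¹
CL = k × Vd = 0.04359 × 75.8 = 3.304 L/h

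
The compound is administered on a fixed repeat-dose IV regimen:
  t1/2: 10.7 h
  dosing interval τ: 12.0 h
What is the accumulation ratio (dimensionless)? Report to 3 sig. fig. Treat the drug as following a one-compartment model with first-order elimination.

1.85

k = ln2 / t½ = 0.693147 / 10.7 = 0.06478 h⁻¹
e^(−kτ) = e^(−0.06478 × 12.0) = 0.4596
Accumulation ratio R = 1 / (1 − e^(−kτ)) = 1 / (1 − 0.4596) = 1.850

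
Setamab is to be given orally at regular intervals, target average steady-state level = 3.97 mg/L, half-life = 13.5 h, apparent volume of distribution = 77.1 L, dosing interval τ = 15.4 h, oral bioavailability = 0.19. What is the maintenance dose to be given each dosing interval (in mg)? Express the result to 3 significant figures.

k = ln2 / t½ = 0.693147 / 13.5 = 0.05134 h⁻¹
CL = k × Vd = 0.05134 × 77.1 = 3.958 L/h
At steady state, F × (Dose/τ) = Css × CL.
Dose = Css × CL × τ / F = 3.97 × 3.958 × 15.4 / 0.19 = 1274 mg

1270 mg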